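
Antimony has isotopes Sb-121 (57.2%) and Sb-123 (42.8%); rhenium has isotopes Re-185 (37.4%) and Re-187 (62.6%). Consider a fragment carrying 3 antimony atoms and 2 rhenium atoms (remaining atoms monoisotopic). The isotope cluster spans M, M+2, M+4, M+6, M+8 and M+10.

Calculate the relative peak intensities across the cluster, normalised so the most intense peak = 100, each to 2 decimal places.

Antimony pattern (n=3): 0.18714925 : 0.42010426 : 0.31434374 : 0.07840275
Rhenium pattern (n=2): 0.139876 : 0.468248 : 0.391876
Convolve the two distributions (both contribute in 2-u steps):
  M: 0.18714925×0.139876 = 0.026178
  M+2: 0.18714925×0.468248 + 0.42010426×0.139876 = 0.146395
  M+4: 0.18714925×0.391876 + 0.42010426×0.468248 + 0.31434374×0.139876 = 0.314021
  M+6: 0.42010426×0.391876 + 0.31434374×0.468248 + 0.07840275×0.139876 = 0.322786
  M+8: 0.31434374×0.391876 + 0.07840275×0.468248 = 0.159896
  M+10: 0.07840275×0.391876 = 0.030724
Scale to base peak (0.322786) = 100: 8.11 : 45.35 : 97.28 : 100.00 : 49.54 : 9.52

8.11 : 45.35 : 97.28 : 100.00 : 49.54 : 9.52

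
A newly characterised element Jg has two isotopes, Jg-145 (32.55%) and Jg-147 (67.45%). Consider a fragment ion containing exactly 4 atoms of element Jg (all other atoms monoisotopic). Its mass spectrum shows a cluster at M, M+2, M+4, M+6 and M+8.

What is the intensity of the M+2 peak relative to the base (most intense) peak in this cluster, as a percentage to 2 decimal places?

(0.3255 + 0.6745)^4 gives M 0.0112, M+2 0.0930, M+4 0.2892, M+6 0.3995, M+8 0.2070; the largest is M+6.
P(M+6) = C(4,3) × 0.3255^1 × 0.6745^3 = 4 × 0.3255 × 0.30686394 = 0.399537 (base)
P(M+2) = C(4,1) × 0.3255^3 × 0.6745^1 = 4 × 0.03448681 × 0.6745 = 0.093045
Relative intensity = 0.093045 / 0.399537 × 100 = 23.29

23.29%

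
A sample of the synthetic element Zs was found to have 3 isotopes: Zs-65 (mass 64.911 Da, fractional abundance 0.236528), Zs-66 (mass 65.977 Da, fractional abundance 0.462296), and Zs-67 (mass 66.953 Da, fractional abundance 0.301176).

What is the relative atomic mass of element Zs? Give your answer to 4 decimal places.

The abundance-weighted mean is 0.236528 × 64.911 + 0.462296 × 65.977 + 0.301176 × 66.953
= 15.35327 + 30.50090 + 20.16464 = 66.01881 Da

66.0188 Da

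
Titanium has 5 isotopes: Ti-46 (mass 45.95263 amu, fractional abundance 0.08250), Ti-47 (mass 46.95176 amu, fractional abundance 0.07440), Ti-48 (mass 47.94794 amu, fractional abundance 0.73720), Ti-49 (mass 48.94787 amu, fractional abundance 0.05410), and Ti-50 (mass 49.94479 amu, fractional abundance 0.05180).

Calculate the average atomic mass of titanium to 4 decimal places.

47.8667 amu

Average mass = Σ (abundance × isotope mass) = 0.08250 × 45.95263 + 0.07440 × 46.95176 + 0.73720 × 47.94794 + 0.05410 × 48.94787 + 0.05180 × 49.94479
= 3.791092 + 3.493211 + 35.347221 + 2.648080 + 2.587140 = 47.866744 amu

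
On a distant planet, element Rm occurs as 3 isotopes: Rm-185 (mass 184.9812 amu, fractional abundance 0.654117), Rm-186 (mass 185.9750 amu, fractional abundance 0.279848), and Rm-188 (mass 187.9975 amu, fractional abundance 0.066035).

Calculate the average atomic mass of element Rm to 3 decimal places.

185.458 amu

Weight each isotope mass by its fractional abundance: 0.654117 × 184.9812 + 0.279848 × 185.9750 + 0.066035 × 187.9975
= 120.99935 + 52.04473 + 12.41441 = 185.45849 amu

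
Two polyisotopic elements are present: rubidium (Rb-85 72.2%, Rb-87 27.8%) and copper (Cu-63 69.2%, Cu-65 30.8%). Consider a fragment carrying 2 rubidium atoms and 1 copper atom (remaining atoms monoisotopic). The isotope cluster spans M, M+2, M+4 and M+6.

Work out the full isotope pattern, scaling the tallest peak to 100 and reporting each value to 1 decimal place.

82.3 : 100.0 : 40.4 : 5.4

Rubidium pattern (n=2): 0.521284 : 0.401432 : 0.077284
Copper pattern (n=1): 0.6920 : 0.3080
Convolve the two distributions (both contribute in 2-u steps):
  M: 0.521284×0.6920 = 0.360729
  M+2: 0.521284×0.3080 + 0.401432×0.6920 = 0.438346
  M+4: 0.401432×0.3080 + 0.077284×0.6920 = 0.177122
  M+6: 0.077284×0.3080 = 0.023803
Scale to base peak (0.438346) = 100: 82.3 : 100.0 : 40.4 : 5.4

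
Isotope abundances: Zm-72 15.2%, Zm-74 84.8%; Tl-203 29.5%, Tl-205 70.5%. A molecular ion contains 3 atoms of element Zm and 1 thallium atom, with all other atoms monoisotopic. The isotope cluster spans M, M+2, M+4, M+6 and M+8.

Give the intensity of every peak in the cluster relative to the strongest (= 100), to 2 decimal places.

0.24 : 4.61 : 32.14 : 95.62 : 100.00

Element Zm pattern (n=3): 0.00351181 : 0.05877658 : 0.32791142 : 0.60980019
Thallium pattern (n=1): 0.2950 : 0.7050
Convolve the two distributions (both contribute in 2-u steps):
  M: 0.00351181×0.2950 = 0.001036
  M+2: 0.00351181×0.7050 + 0.05877658×0.2950 = 0.019815
  M+4: 0.05877658×0.7050 + 0.32791142×0.2950 = 0.138171
  M+6: 0.32791142×0.7050 + 0.60980019×0.2950 = 0.411069
  M+8: 0.60980019×0.7050 = 0.429909
Scale to base peak (0.429909) = 100: 0.24 : 4.61 : 32.14 : 95.62 : 100.00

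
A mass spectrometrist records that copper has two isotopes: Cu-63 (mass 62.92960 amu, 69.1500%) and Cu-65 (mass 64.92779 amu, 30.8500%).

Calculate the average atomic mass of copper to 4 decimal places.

63.5460 amu

Ar = Σ fᵢ·mᵢ = 0.691500 × 62.92960 + 0.308500 × 64.92779
= 43.515818 + 20.030223 = 63.546041 amu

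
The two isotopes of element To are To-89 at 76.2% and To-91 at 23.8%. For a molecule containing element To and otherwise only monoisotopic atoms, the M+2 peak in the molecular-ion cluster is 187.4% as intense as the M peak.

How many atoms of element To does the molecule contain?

6

For n independent To atoms, I(M+2)/I(M) = n · (abundance To-91) / (abundance To-89) = n · 0.238/0.762.
n = 1.874 × 0.762/0.238 = 6.00 ≈ 6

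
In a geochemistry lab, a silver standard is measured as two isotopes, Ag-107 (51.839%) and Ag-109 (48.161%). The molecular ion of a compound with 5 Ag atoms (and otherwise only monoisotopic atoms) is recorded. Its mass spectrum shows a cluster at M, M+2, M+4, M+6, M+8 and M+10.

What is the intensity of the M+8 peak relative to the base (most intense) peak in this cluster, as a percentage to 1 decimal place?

Term probabilities: M 0.0374, M+2 0.1739, M+4 0.3231, M+6 0.3002, M+8 0.1394, M+10 0.0259. Base peak = M+4.
P(M+4) = C(5,2) × 0.51839^3 × 0.48161^2 = 10 × 0.13930601 × 0.23194819 = 0.323118 (base)
P(M+8) = C(5,4) × 0.51839^1 × 0.48161^4 = 5 × 0.51839 × 0.05379996 = 0.139447
Relative intensity = 0.139447 / 0.323118 × 100 = 43.2

43.2%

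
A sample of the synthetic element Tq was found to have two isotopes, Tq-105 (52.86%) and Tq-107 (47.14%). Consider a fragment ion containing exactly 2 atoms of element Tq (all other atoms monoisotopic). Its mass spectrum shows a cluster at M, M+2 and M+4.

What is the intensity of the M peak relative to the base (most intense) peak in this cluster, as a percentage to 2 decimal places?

(0.5286 + 0.4714)^2 gives M 0.2794, M+2 0.4984, M+4 0.2222; the largest is M+2.
P(M+2) = C(2,1) × 0.5286^1 × 0.4714^1 = 2 × 0.5286 × 0.4714 = 0.498364 (base)
P(M) = C(2,0) × 0.5286^2 × 0.4714^0 = 1 × 0.27941796 × 1.0000 = 0.279418
Relative intensity = 0.279418 / 0.498364 × 100 = 56.07

56.07%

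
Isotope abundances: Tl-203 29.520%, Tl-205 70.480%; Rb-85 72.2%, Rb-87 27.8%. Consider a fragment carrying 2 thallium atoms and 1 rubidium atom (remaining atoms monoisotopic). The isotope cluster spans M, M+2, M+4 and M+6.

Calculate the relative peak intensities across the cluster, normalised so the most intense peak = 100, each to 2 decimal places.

Thallium pattern (n=2): 0.08714304 : 0.41611392 : 0.49674304
Rubidium pattern (n=1): 0.7220 : 0.2780
Convolve the two distributions (both contribute in 2-u steps):
  M: 0.08714304×0.7220 = 0.062917
  M+2: 0.08714304×0.2780 + 0.41611392×0.7220 = 0.324660
  M+4: 0.41611392×0.2780 + 0.49674304×0.7220 = 0.474328
  M+6: 0.49674304×0.2780 = 0.138095
Scale to base peak (0.474328) = 100: 13.26 : 68.45 : 100.00 : 29.11

13.26 : 68.45 : 100.00 : 29.11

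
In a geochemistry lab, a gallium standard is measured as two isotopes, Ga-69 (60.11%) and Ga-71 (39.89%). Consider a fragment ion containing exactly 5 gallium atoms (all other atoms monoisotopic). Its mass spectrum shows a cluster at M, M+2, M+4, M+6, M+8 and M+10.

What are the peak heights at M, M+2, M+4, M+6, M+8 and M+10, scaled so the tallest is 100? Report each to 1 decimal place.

The 5 Ga atoms are independent, so intensities follow the terms of (0.6011 + 0.3989)^5.
P(M) = 0.6011^5 = 0.078475
P(M+2) = 5 × 0.6011^4 × 0.3989^1 = 0.260388
P(M+4) = 10 × 0.6011^3 × 0.3989^2 = 0.345596
P(M+6) = 10 × 0.6011^2 × 0.3989^3 = 0.229343
P(M+8) = 5 × 0.6011^1 × 0.3989^4 = 0.076098
P(M+10) = 0.3989^5 = 0.010100
The M+4 peak is largest (0.345596); scaling to 100 gives 22.7 : 75.3 : 100.0 : 66.4 : 22.0 : 2.9.

22.7 : 75.3 : 100.0 : 66.4 : 22.0 : 2.9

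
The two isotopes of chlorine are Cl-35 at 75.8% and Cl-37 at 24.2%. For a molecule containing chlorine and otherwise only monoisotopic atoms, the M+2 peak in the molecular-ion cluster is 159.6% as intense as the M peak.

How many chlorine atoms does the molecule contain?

The M+2/M ratio from n Cl atoms is n · q/p = n · 0.242/0.758.
n = 1.596 × 0.758/0.242 = 5.00 ≈ 5

5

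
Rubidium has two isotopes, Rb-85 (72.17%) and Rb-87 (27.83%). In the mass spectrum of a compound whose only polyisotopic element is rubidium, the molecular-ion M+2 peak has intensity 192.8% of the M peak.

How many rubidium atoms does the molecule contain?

5

For n independent Rb atoms, I(M+2)/I(M) = n · (abundance Rb-87) / (abundance Rb-85) = n · 0.2783/0.7217.
n = 1.928 × 0.7217/0.2783 = 5.00 ≈ 5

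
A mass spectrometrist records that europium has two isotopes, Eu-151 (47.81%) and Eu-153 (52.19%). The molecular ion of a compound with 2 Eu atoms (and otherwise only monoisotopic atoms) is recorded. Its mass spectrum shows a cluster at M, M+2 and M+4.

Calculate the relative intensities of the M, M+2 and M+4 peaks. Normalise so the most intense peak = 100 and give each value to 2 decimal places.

45.80 : 100.00 : 54.58

Expanding (0.4781 + 0.5219)^2:
P(M) = 0.4781^2 = 0.228580
P(M+2) = 2 × 0.4781^1 × 0.5219^1 = 0.499041
P(M+4) = 0.5219^2 = 0.272380
The M+2 peak is largest (0.499041); scaling to 100 gives 45.80 : 100.00 : 54.58.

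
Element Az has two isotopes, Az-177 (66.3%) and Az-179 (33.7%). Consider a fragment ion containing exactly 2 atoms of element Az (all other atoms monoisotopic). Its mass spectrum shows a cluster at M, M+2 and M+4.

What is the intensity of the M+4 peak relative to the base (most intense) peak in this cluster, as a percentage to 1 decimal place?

25.4%

Binomial terms of (0.663 + 0.337)^2: M 0.4396, M+2 0.4469, M+4 0.1136 → M+2 is the base peak.
P(M+2) = C(2,1) × 0.663^1 × 0.337^1 = 2 × 0.6630 × 0.3370 = 0.446862 (base)
P(M+4) = C(2,2) × 0.663^0 × 0.337^2 = 1 × 1.0000 × 0.113569 = 0.113569
Relative intensity = 0.113569 / 0.446862 × 100 = 25.4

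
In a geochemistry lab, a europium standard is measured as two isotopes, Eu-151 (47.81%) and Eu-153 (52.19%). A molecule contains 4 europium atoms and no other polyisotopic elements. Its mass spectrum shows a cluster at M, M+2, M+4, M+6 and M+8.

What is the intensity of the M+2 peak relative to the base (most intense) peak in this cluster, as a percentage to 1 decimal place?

Term probabilities: M 0.0522, M+2 0.2281, M+4 0.3736, M+6 0.2719, M+8 0.0742. Base peak = M+4.
P(M+4) = C(4,2) × 0.4781^2 × 0.5219^2 = 6 × 0.22857961 × 0.27237961 = 0.373563 (base)
P(M+2) = C(4,1) × 0.4781^3 × 0.5219^1 = 4 × 0.10928391 × 0.5219 = 0.228141
Relative intensity = 0.228141 / 0.373563 × 100 = 61.1

61.1%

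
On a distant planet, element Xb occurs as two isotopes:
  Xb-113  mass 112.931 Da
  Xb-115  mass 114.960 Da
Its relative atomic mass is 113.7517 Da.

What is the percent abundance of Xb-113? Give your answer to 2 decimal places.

59.55%

Let x be the fractional abundance of Xb-113; then Xb-115 has abundance 1 − x.
112.931·x + 114.960·(1 − x) = 113.7517
(112.931 − 114.960)·x = 113.7517 − 114.960
x = -1.2083 / -2.029 = 0.59552 → 59.55% Xb-113, 40.45% Xb-115.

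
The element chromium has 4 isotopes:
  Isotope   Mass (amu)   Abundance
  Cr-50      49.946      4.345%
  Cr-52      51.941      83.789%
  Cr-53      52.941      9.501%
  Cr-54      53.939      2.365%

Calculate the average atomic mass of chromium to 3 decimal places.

51.997 amu

Average mass = Σ (abundance × isotope mass) = 0.04345 × 49.946 + 0.83789 × 51.941 + 0.09501 × 52.941 + 0.02365 × 53.939
= 2.1702 + 43.5208 + 5.0299 + 1.2757 = 51.9966 amu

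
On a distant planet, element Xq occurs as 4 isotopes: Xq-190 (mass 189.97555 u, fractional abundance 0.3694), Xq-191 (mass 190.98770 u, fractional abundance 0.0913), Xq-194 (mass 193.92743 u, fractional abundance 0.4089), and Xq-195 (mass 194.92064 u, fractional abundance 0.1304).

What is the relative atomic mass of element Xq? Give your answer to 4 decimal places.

192.3287 u

Ar = Σ fᵢ·mᵢ = 0.3694 × 189.97555 + 0.0913 × 190.98770 + 0.4089 × 193.92743 + 0.1304 × 194.92064
= 70.176968 + 17.437177 + 79.296926 + 25.417651 = 192.328722 u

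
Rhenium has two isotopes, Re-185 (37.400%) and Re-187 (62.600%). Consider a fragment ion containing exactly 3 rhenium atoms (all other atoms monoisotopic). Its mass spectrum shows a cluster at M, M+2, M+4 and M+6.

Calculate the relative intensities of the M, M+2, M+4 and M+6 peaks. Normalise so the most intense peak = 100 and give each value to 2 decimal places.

The 3 Re atoms are independent, so intensities follow the terms of (0.37400 + 0.62600)^3.
P(M) = 0.37400^3 = 0.052314
P(M+2) = 3 × 0.37400^2 × 0.62600^1 = 0.262687
P(M+4) = 3 × 0.37400^1 × 0.62600^2 = 0.439685
P(M+6) = 0.62600^3 = 0.245314
The M+4 peak is largest (0.439685); scaling to 100 gives 11.90 : 59.74 : 100.00 : 55.79.

11.90 : 59.74 : 100.00 : 55.79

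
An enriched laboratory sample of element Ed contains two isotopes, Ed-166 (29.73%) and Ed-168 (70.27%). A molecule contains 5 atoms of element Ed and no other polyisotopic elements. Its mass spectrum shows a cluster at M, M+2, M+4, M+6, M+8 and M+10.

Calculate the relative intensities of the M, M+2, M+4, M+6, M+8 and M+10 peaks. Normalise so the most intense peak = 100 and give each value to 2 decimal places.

0.64 : 7.57 : 35.80 : 84.62 : 100.00 : 47.27

Each Ed atom is independently Ed-166 (p = 0.2973) or Ed-168 (q = 0.7027); the cluster is the binomial expansion (p + q)^5.
P(M) = 0.2973^5 = 0.002323
P(M+2) = 5 × 0.2973^4 × 0.7027^1 = 0.027449
P(M+4) = 10 × 0.2973^3 × 0.7027^2 = 0.129755
P(M+6) = 10 × 0.2973^2 × 0.7027^3 = 0.306690
P(M+8) = 5 × 0.2973^1 × 0.7027^4 = 0.362447
P(M+10) = 0.7027^5 = 0.171336
The M+8 peak is largest (0.362447); scaling to 100 gives 0.64 : 7.57 : 35.80 : 84.62 : 100.00 : 47.27.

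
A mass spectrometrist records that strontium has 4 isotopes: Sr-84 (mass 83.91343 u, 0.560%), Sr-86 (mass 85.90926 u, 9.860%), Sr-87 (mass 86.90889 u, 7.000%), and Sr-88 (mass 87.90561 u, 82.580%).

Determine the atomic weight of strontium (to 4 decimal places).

The abundance-weighted mean is 0.00560 × 83.91343 + 0.09860 × 85.90926 + 0.07000 × 86.90889 + 0.82580 × 87.90561
= 0.469915 + 8.470653 + 6.083622 + 72.592453 = 87.616643 u

87.6166 u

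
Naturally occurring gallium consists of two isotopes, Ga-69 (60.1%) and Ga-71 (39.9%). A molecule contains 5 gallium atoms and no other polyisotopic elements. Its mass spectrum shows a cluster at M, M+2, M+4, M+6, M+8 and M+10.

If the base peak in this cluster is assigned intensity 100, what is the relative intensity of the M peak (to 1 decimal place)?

Term probabilities: M 0.0784, M+2 0.2603, M+4 0.3456, M+6 0.2294, M+8 0.0762, M+10 0.0101. Base peak = M+4.
P(M+4) = C(5,2) × 0.601^3 × 0.399^2 = 10 × 0.2170818 × 0.159201 = 0.345596 (base)
P(M) = C(5,0) × 0.601^5 × 0.399^0 = 1 × 0.07841016 × 1.0000 = 0.078410
Relative intensity = 0.078410 / 0.345596 × 100 = 22.7

22.7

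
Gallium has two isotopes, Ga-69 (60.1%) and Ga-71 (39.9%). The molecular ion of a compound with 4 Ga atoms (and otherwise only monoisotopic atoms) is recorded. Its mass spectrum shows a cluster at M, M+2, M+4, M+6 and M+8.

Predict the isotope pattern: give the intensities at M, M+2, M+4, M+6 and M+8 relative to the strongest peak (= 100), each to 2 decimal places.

The 4 Ga atoms are independent, so intensities follow the terms of (0.601 + 0.399)^4.
P(M) = 0.601^4 = 0.130466
P(M+2) = 4 × 0.601^3 × 0.399^1 = 0.346463
P(M+4) = 6 × 0.601^2 × 0.399^2 = 0.345021
P(M+6) = 4 × 0.601^1 × 0.399^3 = 0.152705
P(M+8) = 0.399^4 = 0.025345
The M+2 peak is largest (0.346463); scaling to 100 gives 37.66 : 100.00 : 99.58 : 44.08 : 7.32.

37.66 : 100.00 : 99.58 : 44.08 : 7.32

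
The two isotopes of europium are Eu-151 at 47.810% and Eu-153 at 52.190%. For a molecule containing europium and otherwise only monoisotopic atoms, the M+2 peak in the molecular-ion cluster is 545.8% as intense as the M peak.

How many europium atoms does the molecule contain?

With n Eu atoms, P(M+2)/P(M) = C(n,1)·p^(n−1)q / p^n = n·q/p = n · 0.52190/0.47810.
n = 5.458 × 0.47810/0.52190 = 5.00 ≈ 5

5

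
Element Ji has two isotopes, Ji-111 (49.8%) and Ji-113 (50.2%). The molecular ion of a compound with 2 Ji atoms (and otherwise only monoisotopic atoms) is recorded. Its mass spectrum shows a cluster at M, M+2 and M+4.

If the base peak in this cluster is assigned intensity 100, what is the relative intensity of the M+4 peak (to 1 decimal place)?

(0.498 + 0.502)^2 gives M 0.2480, M+2 0.5000, M+4 0.2520; the largest is M+2.
P(M+2) = C(2,1) × 0.498^1 × 0.502^1 = 2 × 0.4980 × 0.5020 = 0.499992 (base)
P(M+4) = C(2,2) × 0.498^0 × 0.502^2 = 1 × 1.0000 × 0.252004 = 0.252004
Relative intensity = 0.252004 / 0.499992 × 100 = 50.4

50.4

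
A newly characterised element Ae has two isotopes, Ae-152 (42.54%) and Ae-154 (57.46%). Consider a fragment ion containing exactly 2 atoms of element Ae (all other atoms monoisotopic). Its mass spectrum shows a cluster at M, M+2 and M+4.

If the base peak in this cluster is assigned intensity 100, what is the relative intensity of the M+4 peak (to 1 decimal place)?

Binomial terms of (0.4254 + 0.5746)^2: M 0.1810, M+2 0.4889, M+4 0.3302 → M+2 is the base peak.
P(M+2) = C(2,1) × 0.4254^1 × 0.5746^1 = 2 × 0.4254 × 0.5746 = 0.488870 (base)
P(M+4) = C(2,2) × 0.4254^0 × 0.5746^2 = 1 × 1.0000 × 0.33016516 = 0.330165
Relative intensity = 0.330165 / 0.488870 × 100 = 67.5

67.5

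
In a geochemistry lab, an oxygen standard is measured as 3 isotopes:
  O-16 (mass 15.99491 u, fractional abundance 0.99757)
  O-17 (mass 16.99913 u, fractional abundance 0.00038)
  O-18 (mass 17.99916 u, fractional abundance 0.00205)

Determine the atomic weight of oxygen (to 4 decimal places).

15.9994 u

The abundance-weighted mean is 0.99757 × 15.99491 + 0.00038 × 16.99913 + 0.00205 × 17.99916
= 15.956042 + 0.006460 + 0.036898 = 15.999400 u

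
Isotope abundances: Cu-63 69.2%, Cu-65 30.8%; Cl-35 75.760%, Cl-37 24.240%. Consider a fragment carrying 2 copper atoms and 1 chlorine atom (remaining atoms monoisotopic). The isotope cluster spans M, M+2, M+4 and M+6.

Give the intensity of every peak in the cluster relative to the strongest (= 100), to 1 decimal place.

Copper pattern (n=2): 0.478864 : 0.426272 : 0.094864
Chlorine pattern (n=1): 0.7576 : 0.2424
Convolve the two distributions (both contribute in 2-u steps):
  M: 0.478864×0.7576 = 0.362787
  M+2: 0.478864×0.2424 + 0.426272×0.7576 = 0.439020
  M+4: 0.426272×0.2424 + 0.094864×0.7576 = 0.175197
  M+6: 0.094864×0.2424 = 0.022995
Scale to base peak (0.439020) = 100: 82.6 : 100.0 : 39.9 : 5.2

82.6 : 100.0 : 39.9 : 5.2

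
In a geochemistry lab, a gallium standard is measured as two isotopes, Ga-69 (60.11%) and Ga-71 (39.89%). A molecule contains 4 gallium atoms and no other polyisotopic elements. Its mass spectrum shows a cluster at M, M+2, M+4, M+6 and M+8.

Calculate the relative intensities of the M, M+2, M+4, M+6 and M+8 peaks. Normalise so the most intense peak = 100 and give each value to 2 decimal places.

37.67 : 100.00 : 99.54 : 44.04 : 7.31

The 4 Ga atoms are independent, so intensities follow the terms of (0.6011 + 0.3989)^4.
P(M) = 0.6011^4 = 0.130553
P(M+2) = 4 × 0.6011^3 × 0.3989^1 = 0.346549
P(M+4) = 6 × 0.6011^2 × 0.3989^2 = 0.344963
P(M+6) = 4 × 0.6011^1 × 0.3989^3 = 0.152616
P(M+8) = 0.3989^4 = 0.025320
The M+2 peak is largest (0.346549); scaling to 100 gives 37.67 : 100.00 : 99.54 : 44.04 : 7.31.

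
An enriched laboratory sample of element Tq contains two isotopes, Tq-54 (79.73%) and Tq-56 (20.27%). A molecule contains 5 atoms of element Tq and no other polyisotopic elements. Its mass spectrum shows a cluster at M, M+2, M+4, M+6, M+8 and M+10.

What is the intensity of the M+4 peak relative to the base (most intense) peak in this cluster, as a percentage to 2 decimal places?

Binomial terms of (0.7973 + 0.2027)^5: M 0.3222, M+2 0.4096, M+4 0.2082, M+6 0.0529, M+8 0.0067, M+10 0.0003 → M+2 is the base peak.
P(M+2) = C(5,1) × 0.7973^4 × 0.2027^1 = 5 × 0.40409833 × 0.2027 = 0.409554 (base)
P(M+4) = C(5,2) × 0.7973^3 × 0.2027^2 = 10 × 0.50683348 × 0.04108729 = 0.208244
Relative intensity = 0.208244 / 0.409554 × 100 = 50.85

50.85%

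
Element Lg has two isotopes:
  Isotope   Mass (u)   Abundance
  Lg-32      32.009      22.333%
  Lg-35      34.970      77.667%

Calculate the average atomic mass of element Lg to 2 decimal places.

34.31 u

Average mass = Σ (abundance × isotope mass) = 0.22333 × 32.009 + 0.77667 × 34.970
= 7.1486 + 27.1601 = 34.3087 u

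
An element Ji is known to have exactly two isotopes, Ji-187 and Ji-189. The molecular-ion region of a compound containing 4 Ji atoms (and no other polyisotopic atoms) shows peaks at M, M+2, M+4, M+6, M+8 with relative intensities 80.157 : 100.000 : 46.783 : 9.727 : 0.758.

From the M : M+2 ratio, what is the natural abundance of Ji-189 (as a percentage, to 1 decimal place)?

23.8%

Let p = fractional abundance of Ji-187. I(M+2)/I(M) = [C(4,1)·p^3·(1−p)] / p^4 = 4·(1−p)/p = 100.000/80.157 = 1.2476
(1−p)/p = 1.2476/4 = 0.3119  ⇒  p = 1/(1 + 0.3119) = 0.7623
Ji-187: 76.2%, Ji-189: 23.8%.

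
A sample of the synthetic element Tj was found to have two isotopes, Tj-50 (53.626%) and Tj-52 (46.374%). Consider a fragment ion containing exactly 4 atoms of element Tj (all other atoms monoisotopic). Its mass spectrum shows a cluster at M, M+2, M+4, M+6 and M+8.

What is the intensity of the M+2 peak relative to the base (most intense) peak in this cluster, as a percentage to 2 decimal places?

77.09%

Binomial terms of (0.53626 + 0.46374)^4: M 0.0827, M+2 0.2861, M+4 0.3711, M+6 0.2139, M+8 0.0462 → M+4 is the base peak.
P(M+4) = C(4,2) × 0.53626^2 × 0.46374^2 = 6 × 0.28757479 × 0.21505479 = 0.371066 (base)
P(M+2) = C(4,1) × 0.53626^3 × 0.46374^1 = 4 × 0.15421486 × 0.46374 = 0.286062
Relative intensity = 0.286062 / 0.371066 × 100 = 77.09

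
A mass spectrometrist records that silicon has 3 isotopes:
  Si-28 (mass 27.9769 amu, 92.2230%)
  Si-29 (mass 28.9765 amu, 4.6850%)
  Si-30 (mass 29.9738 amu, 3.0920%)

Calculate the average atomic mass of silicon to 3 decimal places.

Weight each isotope mass by its fractional abundance: 0.922230 × 27.9769 + 0.046850 × 28.9765 + 0.030920 × 29.9738
= 25.80114 + 1.35755 + 0.92679 = 28.08548 amu

28.085 amu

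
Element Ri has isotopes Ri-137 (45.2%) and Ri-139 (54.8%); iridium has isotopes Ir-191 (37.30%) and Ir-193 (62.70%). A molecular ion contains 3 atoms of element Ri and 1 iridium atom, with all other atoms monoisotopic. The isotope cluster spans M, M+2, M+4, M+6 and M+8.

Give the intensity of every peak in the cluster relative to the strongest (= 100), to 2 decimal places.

9.50 : 50.54 : 100.00 : 87.37 : 28.47

Element Ri pattern (n=3): 0.09234541 : 0.33587578 : 0.40721222 : 0.16456659
Iridium pattern (n=1): 0.3730 : 0.6270
Convolve the two distributions (both contribute in 2-u steps):
  M: 0.09234541×0.3730 = 0.034445
  M+2: 0.09234541×0.6270 + 0.33587578×0.3730 = 0.183182
  M+4: 0.33587578×0.6270 + 0.40721222×0.3730 = 0.362484
  M+6: 0.40721222×0.6270 + 0.16456659×0.3730 = 0.316705
  M+8: 0.16456659×0.6270 = 0.103183
Scale to base peak (0.362484) = 100: 9.50 : 50.54 : 100.00 : 87.37 : 28.47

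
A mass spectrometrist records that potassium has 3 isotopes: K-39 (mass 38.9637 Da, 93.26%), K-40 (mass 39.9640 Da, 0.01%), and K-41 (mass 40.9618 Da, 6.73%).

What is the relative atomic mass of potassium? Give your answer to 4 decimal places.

Ar = Σ fᵢ·mᵢ = 0.9326 × 38.9637 + 0.0001 × 39.9640 + 0.0673 × 40.9618
= 36.33755 + 0.00400 + 2.75673 = 39.09828 Da

39.0983 Da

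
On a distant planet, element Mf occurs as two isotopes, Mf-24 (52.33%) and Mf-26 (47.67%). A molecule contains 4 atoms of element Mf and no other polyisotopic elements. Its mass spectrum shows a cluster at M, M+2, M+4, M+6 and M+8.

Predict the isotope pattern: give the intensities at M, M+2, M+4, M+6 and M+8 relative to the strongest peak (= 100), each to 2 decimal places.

Each Mf atom is independently Mf-24 (p = 0.5233) or Mf-26 (q = 0.4767); the cluster is the binomial expansion (p + q)^4.
P(M) = 0.5233^4 = 0.074990
P(M+2) = 4 × 0.5233^3 × 0.4767^1 = 0.273248
P(M+4) = 6 × 0.5233^2 × 0.4767^2 = 0.373373
P(M+6) = 4 × 0.5233^1 × 0.4767^3 = 0.226749
P(M+8) = 0.4767^4 = 0.051639
The M+4 peak is largest (0.373373); scaling to 100 gives 20.08 : 73.18 : 100.00 : 60.73 : 13.83.

20.08 : 73.18 : 100.00 : 60.73 : 13.83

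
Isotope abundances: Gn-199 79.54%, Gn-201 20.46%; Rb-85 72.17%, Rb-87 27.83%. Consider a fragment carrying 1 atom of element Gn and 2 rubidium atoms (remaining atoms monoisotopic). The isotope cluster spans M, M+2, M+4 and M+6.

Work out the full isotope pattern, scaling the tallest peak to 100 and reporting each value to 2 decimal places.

Element Gn pattern (n=1): 0.7954 : 0.2046
Rubidium pattern (n=2): 0.52085089 : 0.40169822 : 0.07745089
Convolve the two distributions (both contribute in 2-u steps):
  M: 0.7954×0.52085089 = 0.414285
  M+2: 0.7954×0.40169822 + 0.2046×0.52085089 = 0.426077
  M+4: 0.7954×0.07745089 + 0.2046×0.40169822 = 0.143792
  M+6: 0.2046×0.07745089 = 0.015846
Scale to base peak (0.426077) = 100: 97.23 : 100.00 : 33.75 : 3.72

97.23 : 100.00 : 33.75 : 3.72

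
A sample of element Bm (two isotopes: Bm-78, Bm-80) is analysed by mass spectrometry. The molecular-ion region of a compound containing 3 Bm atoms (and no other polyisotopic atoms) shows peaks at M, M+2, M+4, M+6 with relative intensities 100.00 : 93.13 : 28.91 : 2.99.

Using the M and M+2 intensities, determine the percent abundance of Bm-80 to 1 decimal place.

Let p = fractional abundance of Bm-78. I(M+2)/I(M) = [C(3,1)·p^2·(1−p)] / p^3 = 3·(1−p)/p = 93.13/100.00 = 0.9313
(1−p)/p = 0.9313/3 = 0.3104  ⇒  p = 1/(1 + 0.3104) = 0.7631
Bm-78: 76.3%, Bm-80: 23.7%.

23.7%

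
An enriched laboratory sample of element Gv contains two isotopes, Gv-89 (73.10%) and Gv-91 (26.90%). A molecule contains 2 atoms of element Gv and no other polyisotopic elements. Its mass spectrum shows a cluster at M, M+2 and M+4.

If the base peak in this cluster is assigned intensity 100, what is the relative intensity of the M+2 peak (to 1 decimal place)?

73.6

(0.7310 + 0.2690)^2 gives M 0.5344, M+2 0.3933, M+4 0.0724; the largest is M.
P(M) = C(2,0) × 0.7310^2 × 0.2690^0 = 1 × 0.534361 × 1.0000 = 0.534361 (base)
P(M+2) = C(2,1) × 0.7310^1 × 0.2690^1 = 2 × 0.7310 × 0.2690 = 0.393278
Relative intensity = 0.393278 / 0.534361 × 100 = 73.6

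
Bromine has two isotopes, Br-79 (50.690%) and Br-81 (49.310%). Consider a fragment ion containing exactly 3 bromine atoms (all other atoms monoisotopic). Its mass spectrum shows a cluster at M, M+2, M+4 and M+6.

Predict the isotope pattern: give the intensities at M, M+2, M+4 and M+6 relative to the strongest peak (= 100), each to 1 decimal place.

34.3 : 100.0 : 97.3 : 31.5

Expanding (0.50690 + 0.49310)^3:
P(M) = 0.50690^3 = 0.130247
P(M+2) = 3 × 0.50690^2 × 0.49310^1 = 0.380103
P(M+4) = 3 × 0.50690^1 × 0.49310^2 = 0.369755
P(M+6) = 0.49310^3 = 0.119896
The M+2 peak is largest (0.380103); scaling to 100 gives 34.3 : 100.0 : 97.3 : 31.5.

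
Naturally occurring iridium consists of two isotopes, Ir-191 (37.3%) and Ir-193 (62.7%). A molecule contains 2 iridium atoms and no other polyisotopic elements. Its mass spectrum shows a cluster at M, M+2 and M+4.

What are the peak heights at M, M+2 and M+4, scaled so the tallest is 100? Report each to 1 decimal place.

29.7 : 100.0 : 84.0

Each Ir atom is independently Ir-191 (p = 0.373) or Ir-193 (q = 0.627); the cluster is the binomial expansion (p + q)^2.
P(M) = 0.373^2 = 0.139129
P(M+2) = 2 × 0.373^1 × 0.627^1 = 0.467742
P(M+4) = 0.627^2 = 0.393129
The M+2 peak is largest (0.467742); scaling to 100 gives 29.7 : 100.0 : 84.0.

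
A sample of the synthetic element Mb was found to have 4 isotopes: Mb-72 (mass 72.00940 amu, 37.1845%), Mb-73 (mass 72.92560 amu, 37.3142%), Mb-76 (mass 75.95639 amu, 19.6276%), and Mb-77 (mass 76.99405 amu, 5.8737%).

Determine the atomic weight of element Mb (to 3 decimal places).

73.419 amu

Average mass = Σ (abundance × isotope mass) = 0.371845 × 72.00940 + 0.373142 × 72.92560 + 0.196276 × 75.95639 + 0.058737 × 76.99405
= 26.776335 + 27.211604 + 14.908416 + 4.522400 = 73.418755 amu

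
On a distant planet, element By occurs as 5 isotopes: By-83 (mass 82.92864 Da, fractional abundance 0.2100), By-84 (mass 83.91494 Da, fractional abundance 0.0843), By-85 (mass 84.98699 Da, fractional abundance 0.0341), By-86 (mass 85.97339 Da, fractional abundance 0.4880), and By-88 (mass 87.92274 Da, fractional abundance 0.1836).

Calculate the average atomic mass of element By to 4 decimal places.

85.4847 Da

Ar = Σ fᵢ·mᵢ = 0.2100 × 82.92864 + 0.0843 × 83.91494 + 0.0341 × 84.98699 + 0.4880 × 85.97339 + 0.1836 × 87.92274
= 17.415014 + 7.074029 + 2.898056 + 41.955014 + 16.142615 = 85.484728 Da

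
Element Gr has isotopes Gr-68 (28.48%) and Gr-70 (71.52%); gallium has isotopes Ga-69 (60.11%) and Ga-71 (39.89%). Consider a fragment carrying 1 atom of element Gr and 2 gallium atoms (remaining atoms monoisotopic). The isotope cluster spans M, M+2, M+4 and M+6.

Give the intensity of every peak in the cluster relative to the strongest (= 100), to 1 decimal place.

Element Gr pattern (n=1): 0.2848 : 0.7152
Gallium pattern (n=2): 0.36132121 : 0.47955758 : 0.15912121
Convolve the two distributions (both contribute in 2-u steps):
  M: 0.2848×0.36132121 = 0.102904
  M+2: 0.2848×0.47955758 + 0.7152×0.36132121 = 0.394995
  M+4: 0.2848×0.15912121 + 0.7152×0.47955758 = 0.388297
  M+6: 0.7152×0.15912121 = 0.113803
Scale to base peak (0.394995) = 100: 26.1 : 100.0 : 98.3 : 28.8

26.1 : 100.0 : 98.3 : 28.8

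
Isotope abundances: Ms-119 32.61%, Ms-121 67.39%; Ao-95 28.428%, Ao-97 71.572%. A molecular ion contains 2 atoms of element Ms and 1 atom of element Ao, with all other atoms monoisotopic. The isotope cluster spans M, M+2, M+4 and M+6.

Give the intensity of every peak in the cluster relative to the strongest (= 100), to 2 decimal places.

6.81 : 45.32 : 100.00 : 73.26

Element Ms pattern (n=2): 0.10634121 : 0.43951758 : 0.45414121
Element Ao pattern (n=1): 0.28428 : 0.71572
Convolve the two distributions (both contribute in 2-u steps):
  M: 0.10634121×0.28428 = 0.030231
  M+2: 0.10634121×0.71572 + 0.43951758×0.28428 = 0.201057
  M+4: 0.43951758×0.71572 + 0.45414121×0.28428 = 0.443675
  M+6: 0.45414121×0.71572 = 0.325038
Scale to base peak (0.443675) = 100: 6.81 : 45.32 : 100.00 : 73.26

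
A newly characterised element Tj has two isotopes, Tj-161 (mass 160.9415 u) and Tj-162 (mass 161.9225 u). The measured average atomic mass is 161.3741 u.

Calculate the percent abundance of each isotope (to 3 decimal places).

Writing the weighted mean with unknown fraction x of Tj-161:
160.9415·x + 161.9225·(1 − x) = 161.3741
(160.9415 − 161.9225)·x = 161.3741 − 161.9225
x = -0.5484 / -0.9810 = 0.55902 → 55.902% Tj-161, 44.098% Tj-162.

Tj-161: 55.902%, Tj-162: 44.098%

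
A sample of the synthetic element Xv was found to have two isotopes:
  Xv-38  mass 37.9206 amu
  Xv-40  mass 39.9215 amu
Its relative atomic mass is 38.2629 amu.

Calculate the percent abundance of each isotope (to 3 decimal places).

Writing the weighted mean with unknown fraction x of Xv-38:
37.9206·x + 39.9215·(1 − x) = 38.2629
(37.9206 − 39.9215)·x = 38.2629 − 39.9215
x = -1.6586 / -2.0009 = 0.82893 → 82.893% Xv-38, 17.107% Xv-40.

Xv-38: 82.893%, Xv-40: 17.107%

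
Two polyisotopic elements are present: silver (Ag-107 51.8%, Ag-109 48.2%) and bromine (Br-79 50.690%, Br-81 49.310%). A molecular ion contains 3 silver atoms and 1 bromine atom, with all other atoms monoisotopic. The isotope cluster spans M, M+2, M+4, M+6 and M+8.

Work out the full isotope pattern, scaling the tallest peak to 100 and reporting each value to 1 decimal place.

Silver pattern (n=3): 0.13899183 : 0.3879965 : 0.3610315 : 0.11198017
Bromine pattern (n=1): 0.5069 : 0.4931
Convolve the two distributions (both contribute in 2-u steps):
  M: 0.13899183×0.5069 = 0.070455
  M+2: 0.13899183×0.4931 + 0.3879965×0.5069 = 0.265212
  M+4: 0.3879965×0.4931 + 0.3610315×0.5069 = 0.374328
  M+6: 0.3610315×0.4931 + 0.11198017×0.5069 = 0.234787
  M+8: 0.11198017×0.4931 = 0.055217
Scale to base peak (0.374328) = 100: 18.8 : 70.9 : 100.0 : 62.7 : 14.8

18.8 : 70.9 : 100.0 : 62.7 : 14.8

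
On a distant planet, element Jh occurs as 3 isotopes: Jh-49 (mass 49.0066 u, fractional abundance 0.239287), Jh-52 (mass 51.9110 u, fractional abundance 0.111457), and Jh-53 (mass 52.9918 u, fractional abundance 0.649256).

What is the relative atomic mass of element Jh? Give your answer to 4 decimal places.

Weight each isotope mass by its fractional abundance: 0.239287 × 49.0066 + 0.111457 × 51.9110 + 0.649256 × 52.9918
= 11.72664 + 5.78584 + 34.40524 = 51.91772 u

51.9177 u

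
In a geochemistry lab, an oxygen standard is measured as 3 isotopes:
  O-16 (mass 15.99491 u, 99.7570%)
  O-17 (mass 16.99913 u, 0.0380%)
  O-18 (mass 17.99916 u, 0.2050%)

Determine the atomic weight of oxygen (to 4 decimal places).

Ar = Σ fᵢ·mᵢ = 0.997570 × 15.99491 + 0.000380 × 16.99913 + 0.002050 × 17.99916
= 15.956042 + 0.006460 + 0.036898 = 15.999400 u

15.9994 u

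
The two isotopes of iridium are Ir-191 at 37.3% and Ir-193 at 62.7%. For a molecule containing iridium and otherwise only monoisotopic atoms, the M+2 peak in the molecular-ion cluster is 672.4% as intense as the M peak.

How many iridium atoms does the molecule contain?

4

For n independent Ir atoms, I(M+2)/I(M) = n · (abundance Ir-193) / (abundance Ir-191) = n · 0.627/0.373.
n = 6.724 × 0.373/0.627 = 4.00 ≈ 4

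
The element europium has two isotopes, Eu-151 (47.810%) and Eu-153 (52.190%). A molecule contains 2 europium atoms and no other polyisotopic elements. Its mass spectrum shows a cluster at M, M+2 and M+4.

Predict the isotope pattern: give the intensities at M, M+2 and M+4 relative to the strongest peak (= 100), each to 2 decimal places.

Each Eu atom is independently Eu-151 (p = 0.47810) or Eu-153 (q = 0.52190); the cluster is the binomial expansion (p + q)^2.
P(M) = 0.47810^2 = 0.228580
P(M+2) = 2 × 0.47810^1 × 0.52190^1 = 0.499041
P(M+4) = 0.52190^2 = 0.272380
The M+2 peak is largest (0.499041); scaling to 100 gives 45.80 : 100.00 : 54.58.

45.80 : 100.00 : 54.58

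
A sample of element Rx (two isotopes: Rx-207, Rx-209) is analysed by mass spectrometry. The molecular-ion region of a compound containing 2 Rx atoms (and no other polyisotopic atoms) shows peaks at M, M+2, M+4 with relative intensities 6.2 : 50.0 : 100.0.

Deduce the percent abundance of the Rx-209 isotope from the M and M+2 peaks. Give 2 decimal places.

Let p = fractional abundance of Rx-207. I(M+2)/I(M) = [C(2,1)·p^1·(1−p)] / p^2 = 2·(1−p)/p = 50.0/6.2 = 8.0645
(1−p)/p = 8.0645/2 = 4.0323  ⇒  p = 1/(1 + 4.0323) = 0.1987
Rx-207: 19.87%, Rx-209: 80.13%.

80.13%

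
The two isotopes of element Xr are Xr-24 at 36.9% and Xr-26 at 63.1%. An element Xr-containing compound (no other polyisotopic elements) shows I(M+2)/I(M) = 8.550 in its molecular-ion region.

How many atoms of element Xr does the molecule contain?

5

For n independent Xr atoms, I(M+2)/I(M) = n · (abundance Xr-26) / (abundance Xr-24) = n · 0.631/0.369.
n = 8.550 × 0.369/0.631 = 5.00 ≈ 5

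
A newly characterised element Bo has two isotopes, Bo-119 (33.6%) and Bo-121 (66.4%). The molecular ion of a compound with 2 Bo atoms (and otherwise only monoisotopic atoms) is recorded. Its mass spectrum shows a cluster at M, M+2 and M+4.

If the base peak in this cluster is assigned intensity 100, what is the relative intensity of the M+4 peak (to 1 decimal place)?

(0.336 + 0.664)^2 gives M 0.1129, M+2 0.4462, M+4 0.4409; the largest is M+2.
P(M+2) = C(2,1) × 0.336^1 × 0.664^1 = 2 × 0.3360 × 0.6640 = 0.446208 (base)
P(M+4) = C(2,2) × 0.336^0 × 0.664^2 = 1 × 1.0000 × 0.440896 = 0.440896
Relative intensity = 0.440896 / 0.446208 × 100 = 98.8

98.8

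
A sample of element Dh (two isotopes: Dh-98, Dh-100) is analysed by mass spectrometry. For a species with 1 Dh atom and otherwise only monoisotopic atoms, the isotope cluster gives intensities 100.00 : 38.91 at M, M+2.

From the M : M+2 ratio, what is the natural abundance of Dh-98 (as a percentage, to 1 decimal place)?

If p is the fraction of Dh that is Dh-98, then I(M+2)/I(M) = [C(1,1)·p^0·(1−p)] / p^1 = 1·(1−p)/p = 38.91/100.00 = 0.3891
(1−p)/p = 0.3891/1 = 0.3891  ⇒  p = 1/(1 + 0.3891) = 0.7199
Dh-98: 72.0%, Dh-100: 28.0%.

72.0%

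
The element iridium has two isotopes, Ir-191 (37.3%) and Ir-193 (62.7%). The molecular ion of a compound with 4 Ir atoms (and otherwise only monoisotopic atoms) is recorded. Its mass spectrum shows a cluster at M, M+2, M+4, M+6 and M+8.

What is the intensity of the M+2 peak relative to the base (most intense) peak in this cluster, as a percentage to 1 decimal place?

Term probabilities: M 0.0194, M+2 0.1302, M+4 0.3282, M+6 0.3678, M+8 0.1546. Base peak = M+6.
P(M+6) = C(4,3) × 0.373^1 × 0.627^3 = 4 × 0.3730 × 0.24649188 = 0.367766 (base)
P(M+2) = C(4,1) × 0.373^3 × 0.627^1 = 4 × 0.05189512 × 0.6270 = 0.130153
Relative intensity = 0.130153 / 0.367766 × 100 = 35.4

35.4%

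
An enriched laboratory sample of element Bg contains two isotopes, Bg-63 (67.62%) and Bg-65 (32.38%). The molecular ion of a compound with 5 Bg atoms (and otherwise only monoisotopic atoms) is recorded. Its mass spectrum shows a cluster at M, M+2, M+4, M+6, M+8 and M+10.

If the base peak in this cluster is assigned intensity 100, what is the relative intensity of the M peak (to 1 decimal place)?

41.8

(0.6762 + 0.3238)^5 gives M 0.1414, M+2 0.3385, M+4 0.3242, M+6 0.1552, M+8 0.0372, M+10 0.0036; the largest is M+2.
P(M+2) = C(5,1) × 0.6762^4 × 0.3238^1 = 5 × 0.20907431 × 0.3238 = 0.338491 (base)
P(M) = C(5,0) × 0.6762^5 × 0.3238^0 = 1 × 0.14137605 × 1.0000 = 0.141376
Relative intensity = 0.141376 / 0.338491 × 100 = 41.8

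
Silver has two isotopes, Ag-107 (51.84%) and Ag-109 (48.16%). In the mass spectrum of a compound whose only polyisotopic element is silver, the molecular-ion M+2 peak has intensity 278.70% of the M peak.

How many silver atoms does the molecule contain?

3

The M+2/M ratio from n Ag atoms is n · q/p = n · 0.4816/0.5184.
n = 2.7870 × 0.5184/0.4816 = 3.00 ≈ 3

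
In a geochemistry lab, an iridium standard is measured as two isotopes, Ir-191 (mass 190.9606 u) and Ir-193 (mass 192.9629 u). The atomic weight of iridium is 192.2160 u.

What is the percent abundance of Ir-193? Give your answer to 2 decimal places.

Writing the weighted mean with unknown fraction x of Ir-191:
190.9606·x + 192.9629·(1 − x) = 192.2160
(190.9606 − 192.9629)·x = 192.2160 − 192.9629
x = -0.7469 / -2.0023 = 0.37302 → 37.30% Ir-191, 62.70% Ir-193.

62.70%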